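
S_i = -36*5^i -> [-36, -180, -900, -4500, -22500]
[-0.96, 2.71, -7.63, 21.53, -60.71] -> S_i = -0.96*(-2.82)^i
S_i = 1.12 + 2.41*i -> [1.12, 3.53, 5.94, 8.35, 10.76]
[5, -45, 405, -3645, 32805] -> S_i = 5*-9^i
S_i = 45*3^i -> [45, 135, 405, 1215, 3645]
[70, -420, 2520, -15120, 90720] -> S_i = 70*-6^i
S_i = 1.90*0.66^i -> [1.9, 1.25, 0.83, 0.55, 0.36]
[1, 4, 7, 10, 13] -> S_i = 1 + 3*i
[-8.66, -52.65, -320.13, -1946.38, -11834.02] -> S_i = -8.66*6.08^i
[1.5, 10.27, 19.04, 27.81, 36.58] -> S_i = 1.50 + 8.77*i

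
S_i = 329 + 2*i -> [329, 331, 333, 335, 337]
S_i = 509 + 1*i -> [509, 510, 511, 512, 513]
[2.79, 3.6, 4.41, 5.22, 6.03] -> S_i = 2.79 + 0.81*i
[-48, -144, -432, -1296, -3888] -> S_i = -48*3^i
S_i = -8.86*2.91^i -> [-8.86, -25.78, -75.03, -218.33, -635.34]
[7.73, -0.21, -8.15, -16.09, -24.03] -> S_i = 7.73 + -7.94*i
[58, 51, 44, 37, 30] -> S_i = 58 + -7*i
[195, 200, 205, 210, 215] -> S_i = 195 + 5*i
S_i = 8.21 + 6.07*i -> [8.21, 14.28, 20.35, 26.42, 32.49]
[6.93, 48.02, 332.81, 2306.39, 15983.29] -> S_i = 6.93*6.93^i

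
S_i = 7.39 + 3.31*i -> [7.39, 10.7, 14.01, 17.32, 20.63]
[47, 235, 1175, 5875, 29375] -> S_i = 47*5^i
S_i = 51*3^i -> [51, 153, 459, 1377, 4131]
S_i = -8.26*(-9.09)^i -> [-8.26, 75.08, -682.51, 6204.0, -56394.35]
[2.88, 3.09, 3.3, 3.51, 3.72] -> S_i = 2.88 + 0.21*i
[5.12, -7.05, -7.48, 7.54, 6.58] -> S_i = Random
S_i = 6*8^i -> [6, 48, 384, 3072, 24576]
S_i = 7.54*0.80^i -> [7.54, 6.03, 4.83, 3.86, 3.09]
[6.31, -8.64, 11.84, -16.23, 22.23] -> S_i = 6.31*(-1.37)^i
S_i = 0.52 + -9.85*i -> [0.52, -9.33, -19.18, -29.03, -38.88]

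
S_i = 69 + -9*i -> [69, 60, 51, 42, 33]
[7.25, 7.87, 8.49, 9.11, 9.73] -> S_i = 7.25 + 0.62*i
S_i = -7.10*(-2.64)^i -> [-7.1, 18.74, -49.48, 130.64, -344.88]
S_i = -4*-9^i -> [-4, 36, -324, 2916, -26244]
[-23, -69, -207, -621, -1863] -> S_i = -23*3^i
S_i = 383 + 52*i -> [383, 435, 487, 539, 591]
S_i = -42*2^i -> [-42, -84, -168, -336, -672]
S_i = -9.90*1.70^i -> [-9.9, -16.83, -28.61, -48.64, -82.69]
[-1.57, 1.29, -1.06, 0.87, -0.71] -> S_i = -1.57*(-0.82)^i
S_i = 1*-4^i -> [1, -4, 16, -64, 256]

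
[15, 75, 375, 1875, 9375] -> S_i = 15*5^i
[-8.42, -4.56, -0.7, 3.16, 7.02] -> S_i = -8.42 + 3.86*i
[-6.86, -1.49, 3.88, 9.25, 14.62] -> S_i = -6.86 + 5.37*i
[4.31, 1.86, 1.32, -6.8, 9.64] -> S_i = Random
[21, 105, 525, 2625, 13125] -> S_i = 21*5^i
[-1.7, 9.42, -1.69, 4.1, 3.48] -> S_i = Random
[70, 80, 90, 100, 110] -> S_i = 70 + 10*i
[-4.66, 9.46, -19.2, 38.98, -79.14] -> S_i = -4.66*(-2.03)^i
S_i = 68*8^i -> [68, 544, 4352, 34816, 278528]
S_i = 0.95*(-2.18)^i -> [0.95, -2.07, 4.51, -9.84, 21.46]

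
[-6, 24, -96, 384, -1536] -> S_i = -6*-4^i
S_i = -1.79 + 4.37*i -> [-1.79, 2.58, 6.95, 11.32, 15.69]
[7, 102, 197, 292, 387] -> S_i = 7 + 95*i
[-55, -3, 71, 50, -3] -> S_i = Random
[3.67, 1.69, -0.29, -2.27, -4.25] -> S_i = 3.67 + -1.98*i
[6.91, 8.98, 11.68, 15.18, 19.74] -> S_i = 6.91*1.30^i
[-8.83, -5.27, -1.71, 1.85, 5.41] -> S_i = -8.83 + 3.56*i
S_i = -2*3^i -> [-2, -6, -18, -54, -162]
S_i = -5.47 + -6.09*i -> [-5.47, -11.56, -17.65, -23.74, -29.83]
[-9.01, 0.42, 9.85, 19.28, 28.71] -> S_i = -9.01 + 9.43*i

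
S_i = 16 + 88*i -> [16, 104, 192, 280, 368]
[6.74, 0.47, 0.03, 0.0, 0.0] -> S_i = 6.74*0.07^i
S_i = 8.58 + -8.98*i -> [8.58, -0.4, -9.38, -18.36, -27.34]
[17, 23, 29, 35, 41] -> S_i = 17 + 6*i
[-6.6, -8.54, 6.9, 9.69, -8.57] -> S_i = Random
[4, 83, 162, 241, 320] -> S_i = 4 + 79*i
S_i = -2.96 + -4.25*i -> [-2.96, -7.21, -11.46, -15.71, -19.96]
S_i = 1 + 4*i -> [1, 5, 9, 13, 17]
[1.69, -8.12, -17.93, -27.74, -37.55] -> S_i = 1.69 + -9.81*i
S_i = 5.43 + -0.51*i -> [5.43, 4.92, 4.41, 3.9, 3.39]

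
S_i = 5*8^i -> [5, 40, 320, 2560, 20480]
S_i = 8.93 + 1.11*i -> [8.93, 10.04, 11.15, 12.26, 13.37]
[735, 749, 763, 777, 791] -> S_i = 735 + 14*i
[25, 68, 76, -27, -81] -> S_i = Random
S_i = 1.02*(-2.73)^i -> [1.02, -2.78, 7.6, -20.75, 56.66]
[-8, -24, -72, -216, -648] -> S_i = -8*3^i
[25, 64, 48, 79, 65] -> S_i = Random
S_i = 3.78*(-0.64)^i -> [3.78, -2.42, 1.55, -0.99, 0.63]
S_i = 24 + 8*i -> [24, 32, 40, 48, 56]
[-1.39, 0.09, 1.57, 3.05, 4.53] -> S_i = -1.39 + 1.48*i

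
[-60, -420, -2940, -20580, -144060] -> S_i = -60*7^i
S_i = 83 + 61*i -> [83, 144, 205, 266, 327]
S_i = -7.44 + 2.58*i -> [-7.44, -4.86, -2.28, 0.3, 2.88]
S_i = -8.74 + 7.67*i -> [-8.74, -1.07, 6.6, 14.27, 21.94]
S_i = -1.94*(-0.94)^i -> [-1.94, 1.82, -1.71, 1.61, -1.51]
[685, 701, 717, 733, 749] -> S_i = 685 + 16*i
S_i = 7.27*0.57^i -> [7.27, 4.14, 2.36, 1.35, 0.77]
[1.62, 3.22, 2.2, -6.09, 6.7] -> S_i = Random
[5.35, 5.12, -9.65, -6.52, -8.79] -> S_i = Random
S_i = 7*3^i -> [7, 21, 63, 189, 567]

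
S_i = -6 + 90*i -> [-6, 84, 174, 264, 354]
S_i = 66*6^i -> [66, 396, 2376, 14256, 85536]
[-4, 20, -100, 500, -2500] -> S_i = -4*-5^i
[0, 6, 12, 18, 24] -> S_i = 0 + 6*i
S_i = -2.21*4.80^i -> [-2.21, -10.61, -50.92, -244.41, -1173.16]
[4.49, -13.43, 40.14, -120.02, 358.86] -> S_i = 4.49*(-2.99)^i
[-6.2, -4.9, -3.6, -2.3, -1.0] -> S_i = -6.20 + 1.30*i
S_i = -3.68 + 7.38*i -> [-3.68, 3.7, 11.08, 18.46, 25.84]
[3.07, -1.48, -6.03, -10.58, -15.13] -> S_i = 3.07 + -4.55*i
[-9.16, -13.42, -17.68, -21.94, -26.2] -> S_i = -9.16 + -4.26*i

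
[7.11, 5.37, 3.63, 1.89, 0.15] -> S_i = 7.11 + -1.74*i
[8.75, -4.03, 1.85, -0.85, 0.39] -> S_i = 8.75*(-0.46)^i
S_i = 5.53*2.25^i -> [5.53, 12.44, 28.0, 62.99, 141.73]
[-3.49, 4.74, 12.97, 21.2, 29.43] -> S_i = -3.49 + 8.23*i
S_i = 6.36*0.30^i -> [6.36, 1.91, 0.57, 0.17, 0.05]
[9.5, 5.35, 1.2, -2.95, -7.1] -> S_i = 9.50 + -4.15*i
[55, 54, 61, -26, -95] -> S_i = Random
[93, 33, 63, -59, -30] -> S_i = Random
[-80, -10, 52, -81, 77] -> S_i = Random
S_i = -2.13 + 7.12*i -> [-2.13, 4.99, 12.11, 19.23, 26.35]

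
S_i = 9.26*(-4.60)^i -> [9.26, -42.6, 195.94, -901.33, 4146.12]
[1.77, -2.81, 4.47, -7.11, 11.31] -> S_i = 1.77*(-1.59)^i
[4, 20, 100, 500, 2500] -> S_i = 4*5^i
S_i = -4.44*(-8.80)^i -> [-4.44, 39.07, -343.83, 3025.74, -26626.47]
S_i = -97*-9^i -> [-97, 873, -7857, 70713, -636417]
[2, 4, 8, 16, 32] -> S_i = 2*2^i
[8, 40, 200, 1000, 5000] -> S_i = 8*5^i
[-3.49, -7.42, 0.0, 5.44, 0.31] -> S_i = Random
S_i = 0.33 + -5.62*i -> [0.33, -5.29, -10.91, -16.53, -22.15]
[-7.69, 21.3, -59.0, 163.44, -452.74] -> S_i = -7.69*(-2.77)^i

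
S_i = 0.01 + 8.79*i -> [0.01, 8.8, 17.59, 26.38, 35.17]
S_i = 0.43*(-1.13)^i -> [0.43, -0.49, 0.55, -0.62, 0.7]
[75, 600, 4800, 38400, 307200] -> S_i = 75*8^i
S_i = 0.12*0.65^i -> [0.12, 0.08, 0.05, 0.03, 0.02]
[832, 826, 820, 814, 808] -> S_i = 832 + -6*i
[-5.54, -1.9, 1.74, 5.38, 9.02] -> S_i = -5.54 + 3.64*i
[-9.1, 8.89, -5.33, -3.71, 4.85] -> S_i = Random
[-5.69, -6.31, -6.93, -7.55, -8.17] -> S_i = -5.69 + -0.62*i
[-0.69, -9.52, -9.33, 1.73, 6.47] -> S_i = Random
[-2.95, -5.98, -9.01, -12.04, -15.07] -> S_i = -2.95 + -3.03*i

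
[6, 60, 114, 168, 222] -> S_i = 6 + 54*i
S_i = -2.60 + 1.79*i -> [-2.6, -0.81, 0.98, 2.77, 4.56]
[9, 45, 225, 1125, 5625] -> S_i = 9*5^i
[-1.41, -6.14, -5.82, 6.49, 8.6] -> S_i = Random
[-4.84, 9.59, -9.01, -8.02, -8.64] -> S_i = Random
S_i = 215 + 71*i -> [215, 286, 357, 428, 499]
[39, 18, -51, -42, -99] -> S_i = Random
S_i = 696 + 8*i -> [696, 704, 712, 720, 728]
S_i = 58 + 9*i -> [58, 67, 76, 85, 94]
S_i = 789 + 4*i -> [789, 793, 797, 801, 805]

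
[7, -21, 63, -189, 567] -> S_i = 7*-3^i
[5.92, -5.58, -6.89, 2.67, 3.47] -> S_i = Random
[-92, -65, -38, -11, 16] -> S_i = -92 + 27*i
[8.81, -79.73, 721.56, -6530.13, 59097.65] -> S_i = 8.81*(-9.05)^i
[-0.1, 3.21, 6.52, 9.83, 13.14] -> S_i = -0.10 + 3.31*i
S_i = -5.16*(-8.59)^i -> [-5.16, 44.32, -380.75, 3270.61, -28094.57]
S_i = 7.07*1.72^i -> [7.07, 12.16, 20.92, 35.98, 61.88]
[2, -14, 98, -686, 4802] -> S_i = 2*-7^i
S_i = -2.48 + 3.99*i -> [-2.48, 1.51, 5.5, 9.49, 13.48]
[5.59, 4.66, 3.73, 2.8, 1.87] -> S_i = 5.59 + -0.93*i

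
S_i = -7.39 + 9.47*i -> [-7.39, 2.08, 11.55, 21.02, 30.49]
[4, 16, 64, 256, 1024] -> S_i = 4*4^i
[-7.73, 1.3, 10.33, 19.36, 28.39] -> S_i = -7.73 + 9.03*i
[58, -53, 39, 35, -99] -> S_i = Random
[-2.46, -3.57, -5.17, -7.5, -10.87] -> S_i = -2.46*1.45^i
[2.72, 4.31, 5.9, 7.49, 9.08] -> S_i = 2.72 + 1.59*i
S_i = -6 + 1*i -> [-6, -5, -4, -3, -2]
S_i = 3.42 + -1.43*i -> [3.42, 1.99, 0.56, -0.87, -2.3]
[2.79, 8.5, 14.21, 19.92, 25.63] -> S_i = 2.79 + 5.71*i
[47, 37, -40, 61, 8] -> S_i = Random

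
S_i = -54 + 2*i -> [-54, -52, -50, -48, -46]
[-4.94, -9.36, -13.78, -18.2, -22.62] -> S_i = -4.94 + -4.42*i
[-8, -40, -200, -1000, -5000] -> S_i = -8*5^i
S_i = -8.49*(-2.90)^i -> [-8.49, 24.62, -71.4, 207.06, -600.48]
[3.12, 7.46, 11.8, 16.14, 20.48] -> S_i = 3.12 + 4.34*i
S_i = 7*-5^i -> [7, -35, 175, -875, 4375]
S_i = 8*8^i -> [8, 64, 512, 4096, 32768]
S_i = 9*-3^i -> [9, -27, 81, -243, 729]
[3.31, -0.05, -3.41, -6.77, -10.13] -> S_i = 3.31 + -3.36*i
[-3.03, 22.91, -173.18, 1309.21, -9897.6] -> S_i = -3.03*(-7.56)^i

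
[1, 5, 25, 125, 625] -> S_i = 1*5^i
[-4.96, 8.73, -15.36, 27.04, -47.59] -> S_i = -4.96*(-1.76)^i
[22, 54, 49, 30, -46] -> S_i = Random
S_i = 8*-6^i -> [8, -48, 288, -1728, 10368]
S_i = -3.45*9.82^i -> [-3.45, -33.88, -332.69, -3267.03, -32082.27]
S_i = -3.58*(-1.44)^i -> [-3.58, 5.16, -7.42, 10.69, -15.39]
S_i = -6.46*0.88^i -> [-6.46, -5.68, -5.0, -4.4, -3.87]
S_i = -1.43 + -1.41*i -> [-1.43, -2.84, -4.25, -5.66, -7.07]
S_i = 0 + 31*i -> [0, 31, 62, 93, 124]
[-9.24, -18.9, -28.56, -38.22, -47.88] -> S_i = -9.24 + -9.66*i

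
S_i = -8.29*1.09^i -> [-8.29, -9.04, -9.85, -10.74, -11.7]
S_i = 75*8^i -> [75, 600, 4800, 38400, 307200]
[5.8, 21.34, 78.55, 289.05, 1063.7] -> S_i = 5.80*3.68^i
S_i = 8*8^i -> [8, 64, 512, 4096, 32768]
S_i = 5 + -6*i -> [5, -1, -7, -13, -19]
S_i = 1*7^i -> [1, 7, 49, 343, 2401]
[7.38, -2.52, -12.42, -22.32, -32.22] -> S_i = 7.38 + -9.90*i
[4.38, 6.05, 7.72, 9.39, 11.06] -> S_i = 4.38 + 1.67*i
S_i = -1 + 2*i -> [-1, 1, 3, 5, 7]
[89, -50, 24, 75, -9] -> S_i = Random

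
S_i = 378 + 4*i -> [378, 382, 386, 390, 394]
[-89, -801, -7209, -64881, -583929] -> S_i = -89*9^i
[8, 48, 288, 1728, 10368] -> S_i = 8*6^i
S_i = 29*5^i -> [29, 145, 725, 3625, 18125]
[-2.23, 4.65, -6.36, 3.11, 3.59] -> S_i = Random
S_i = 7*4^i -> [7, 28, 112, 448, 1792]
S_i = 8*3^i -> [8, 24, 72, 216, 648]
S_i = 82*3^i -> [82, 246, 738, 2214, 6642]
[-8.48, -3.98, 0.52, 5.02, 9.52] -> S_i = -8.48 + 4.50*i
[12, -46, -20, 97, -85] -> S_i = Random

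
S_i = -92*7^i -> [-92, -644, -4508, -31556, -220892]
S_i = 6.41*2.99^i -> [6.41, 19.17, 57.31, 171.35, 512.32]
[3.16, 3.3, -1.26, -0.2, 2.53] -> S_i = Random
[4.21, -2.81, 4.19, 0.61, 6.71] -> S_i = Random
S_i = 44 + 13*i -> [44, 57, 70, 83, 96]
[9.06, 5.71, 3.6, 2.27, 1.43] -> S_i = 9.06*0.63^i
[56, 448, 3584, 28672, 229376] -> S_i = 56*8^i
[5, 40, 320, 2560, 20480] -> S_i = 5*8^i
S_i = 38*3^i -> [38, 114, 342, 1026, 3078]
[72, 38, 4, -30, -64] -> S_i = 72 + -34*i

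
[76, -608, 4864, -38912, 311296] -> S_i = 76*-8^i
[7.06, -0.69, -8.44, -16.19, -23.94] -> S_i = 7.06 + -7.75*i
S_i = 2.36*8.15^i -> [2.36, 19.23, 156.76, 1277.57, 10412.2]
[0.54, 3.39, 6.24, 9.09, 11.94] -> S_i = 0.54 + 2.85*i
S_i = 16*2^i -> [16, 32, 64, 128, 256]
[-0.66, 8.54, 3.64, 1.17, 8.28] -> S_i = Random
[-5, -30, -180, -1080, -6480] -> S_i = -5*6^i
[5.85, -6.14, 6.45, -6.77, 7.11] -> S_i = 5.85*(-1.05)^i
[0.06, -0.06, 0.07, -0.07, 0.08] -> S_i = 0.06*(-1.07)^i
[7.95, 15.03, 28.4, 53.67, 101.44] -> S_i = 7.95*1.89^i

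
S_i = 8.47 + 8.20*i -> [8.47, 16.67, 24.87, 33.07, 41.27]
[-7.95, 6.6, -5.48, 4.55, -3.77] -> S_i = -7.95*(-0.83)^i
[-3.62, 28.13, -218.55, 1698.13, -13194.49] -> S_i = -3.62*(-7.77)^i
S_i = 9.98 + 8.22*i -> [9.98, 18.2, 26.42, 34.64, 42.86]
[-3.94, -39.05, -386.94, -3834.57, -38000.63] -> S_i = -3.94*9.91^i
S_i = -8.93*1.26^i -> [-8.93, -11.25, -14.18, -17.86, -22.51]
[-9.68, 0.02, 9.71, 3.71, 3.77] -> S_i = Random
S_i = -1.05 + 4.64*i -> [-1.05, 3.59, 8.23, 12.87, 17.51]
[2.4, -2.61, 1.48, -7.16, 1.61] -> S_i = Random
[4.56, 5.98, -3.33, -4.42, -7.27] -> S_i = Random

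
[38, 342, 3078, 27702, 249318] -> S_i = 38*9^i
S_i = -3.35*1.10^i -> [-3.35, -3.69, -4.05, -4.46, -4.9]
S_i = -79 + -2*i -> [-79, -81, -83, -85, -87]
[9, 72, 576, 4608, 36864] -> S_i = 9*8^i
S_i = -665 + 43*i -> [-665, -622, -579, -536, -493]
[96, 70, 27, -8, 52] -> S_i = Random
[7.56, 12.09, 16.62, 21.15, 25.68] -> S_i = 7.56 + 4.53*i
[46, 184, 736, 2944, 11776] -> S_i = 46*4^i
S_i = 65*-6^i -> [65, -390, 2340, -14040, 84240]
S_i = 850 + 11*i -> [850, 861, 872, 883, 894]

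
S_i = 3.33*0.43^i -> [3.33, 1.43, 0.62, 0.26, 0.11]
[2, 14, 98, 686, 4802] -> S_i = 2*7^i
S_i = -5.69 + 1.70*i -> [-5.69, -3.99, -2.29, -0.59, 1.11]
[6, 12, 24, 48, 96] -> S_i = 6*2^i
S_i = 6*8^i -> [6, 48, 384, 3072, 24576]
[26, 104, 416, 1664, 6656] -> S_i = 26*4^i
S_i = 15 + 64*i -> [15, 79, 143, 207, 271]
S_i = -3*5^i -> [-3, -15, -75, -375, -1875]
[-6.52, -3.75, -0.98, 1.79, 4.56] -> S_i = -6.52 + 2.77*i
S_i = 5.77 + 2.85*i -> [5.77, 8.62, 11.47, 14.32, 17.17]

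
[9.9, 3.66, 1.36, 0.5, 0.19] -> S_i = 9.90*0.37^i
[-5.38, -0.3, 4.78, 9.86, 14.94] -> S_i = -5.38 + 5.08*i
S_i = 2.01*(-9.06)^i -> [2.01, -18.21, 164.99, -1494.79, 13542.81]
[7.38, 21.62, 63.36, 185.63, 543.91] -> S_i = 7.38*2.93^i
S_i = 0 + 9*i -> [0, 9, 18, 27, 36]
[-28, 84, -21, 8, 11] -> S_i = Random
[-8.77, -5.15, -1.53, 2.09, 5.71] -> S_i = -8.77 + 3.62*i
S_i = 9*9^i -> [9, 81, 729, 6561, 59049]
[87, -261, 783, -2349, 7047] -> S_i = 87*-3^i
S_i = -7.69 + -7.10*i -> [-7.69, -14.79, -21.89, -28.99, -36.09]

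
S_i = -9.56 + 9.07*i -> [-9.56, -0.49, 8.58, 17.65, 26.72]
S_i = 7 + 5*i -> [7, 12, 17, 22, 27]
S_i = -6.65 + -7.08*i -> [-6.65, -13.73, -20.81, -27.89, -34.97]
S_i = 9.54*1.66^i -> [9.54, 15.84, 26.29, 43.64, 72.44]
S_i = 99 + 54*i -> [99, 153, 207, 261, 315]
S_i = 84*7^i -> [84, 588, 4116, 28812, 201684]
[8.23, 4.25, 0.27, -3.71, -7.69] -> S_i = 8.23 + -3.98*i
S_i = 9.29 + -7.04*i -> [9.29, 2.25, -4.79, -11.83, -18.87]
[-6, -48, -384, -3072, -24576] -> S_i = -6*8^i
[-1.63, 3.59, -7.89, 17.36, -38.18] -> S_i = -1.63*(-2.20)^i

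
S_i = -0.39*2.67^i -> [-0.39, -1.04, -2.78, -7.42, -19.82]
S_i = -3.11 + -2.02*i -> [-3.11, -5.13, -7.15, -9.17, -11.19]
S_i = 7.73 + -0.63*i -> [7.73, 7.1, 6.47, 5.84, 5.21]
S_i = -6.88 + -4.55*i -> [-6.88, -11.43, -15.98, -20.53, -25.08]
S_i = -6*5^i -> [-6, -30, -150, -750, -3750]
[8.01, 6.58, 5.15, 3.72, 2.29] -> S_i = 8.01 + -1.43*i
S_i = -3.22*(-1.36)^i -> [-3.22, 4.38, -5.96, 8.1, -11.02]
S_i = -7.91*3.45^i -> [-7.91, -27.29, -94.15, -324.81, -1120.61]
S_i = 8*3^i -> [8, 24, 72, 216, 648]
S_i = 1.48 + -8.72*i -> [1.48, -7.24, -15.96, -24.68, -33.4]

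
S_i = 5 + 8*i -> [5, 13, 21, 29, 37]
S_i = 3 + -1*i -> [3, 2, 1, 0, -1]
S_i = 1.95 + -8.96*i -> [1.95, -7.01, -15.97, -24.93, -33.89]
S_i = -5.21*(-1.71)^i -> [-5.21, 8.91, -15.23, 26.05, -44.55]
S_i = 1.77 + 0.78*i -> [1.77, 2.55, 3.33, 4.11, 4.89]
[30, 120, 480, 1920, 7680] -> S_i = 30*4^i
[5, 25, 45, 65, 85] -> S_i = 5 + 20*i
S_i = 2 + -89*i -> [2, -87, -176, -265, -354]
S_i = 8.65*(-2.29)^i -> [8.65, -19.81, 45.36, -103.88, 237.88]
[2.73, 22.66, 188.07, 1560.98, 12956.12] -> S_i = 2.73*8.30^i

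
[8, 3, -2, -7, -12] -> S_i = 8 + -5*i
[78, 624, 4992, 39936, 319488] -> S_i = 78*8^i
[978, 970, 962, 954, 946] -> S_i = 978 + -8*i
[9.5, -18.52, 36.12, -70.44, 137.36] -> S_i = 9.50*(-1.95)^i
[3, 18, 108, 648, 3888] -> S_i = 3*6^i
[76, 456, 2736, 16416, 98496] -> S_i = 76*6^i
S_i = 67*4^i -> [67, 268, 1072, 4288, 17152]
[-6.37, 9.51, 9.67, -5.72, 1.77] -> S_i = Random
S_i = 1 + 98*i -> [1, 99, 197, 295, 393]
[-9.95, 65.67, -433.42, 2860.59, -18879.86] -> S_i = -9.95*(-6.60)^i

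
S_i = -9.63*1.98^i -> [-9.63, -19.07, -37.75, -74.75, -148.01]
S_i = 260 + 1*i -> [260, 261, 262, 263, 264]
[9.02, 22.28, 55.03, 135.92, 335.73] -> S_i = 9.02*2.47^i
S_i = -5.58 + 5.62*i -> [-5.58, 0.04, 5.66, 11.28, 16.9]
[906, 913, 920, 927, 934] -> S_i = 906 + 7*i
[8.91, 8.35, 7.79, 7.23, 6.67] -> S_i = 8.91 + -0.56*i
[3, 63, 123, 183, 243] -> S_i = 3 + 60*i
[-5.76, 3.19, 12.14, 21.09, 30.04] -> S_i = -5.76 + 8.95*i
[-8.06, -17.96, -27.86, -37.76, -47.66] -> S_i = -8.06 + -9.90*i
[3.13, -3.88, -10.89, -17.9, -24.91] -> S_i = 3.13 + -7.01*i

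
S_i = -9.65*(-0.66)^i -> [-9.65, 6.37, -4.2, 2.77, -1.83]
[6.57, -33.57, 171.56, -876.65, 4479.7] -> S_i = 6.57*(-5.11)^i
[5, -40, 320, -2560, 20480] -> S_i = 5*-8^i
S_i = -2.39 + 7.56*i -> [-2.39, 5.17, 12.73, 20.29, 27.85]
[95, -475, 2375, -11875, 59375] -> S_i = 95*-5^i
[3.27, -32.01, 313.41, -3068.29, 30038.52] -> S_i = 3.27*(-9.79)^i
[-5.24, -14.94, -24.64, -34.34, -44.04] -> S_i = -5.24 + -9.70*i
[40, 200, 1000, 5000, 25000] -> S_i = 40*5^i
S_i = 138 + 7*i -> [138, 145, 152, 159, 166]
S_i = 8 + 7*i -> [8, 15, 22, 29, 36]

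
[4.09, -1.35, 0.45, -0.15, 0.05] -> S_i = 4.09*(-0.33)^i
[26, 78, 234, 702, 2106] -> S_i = 26*3^i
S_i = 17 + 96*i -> [17, 113, 209, 305, 401]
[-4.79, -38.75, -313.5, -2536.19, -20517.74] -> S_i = -4.79*8.09^i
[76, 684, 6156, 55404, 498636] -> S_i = 76*9^i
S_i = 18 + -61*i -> [18, -43, -104, -165, -226]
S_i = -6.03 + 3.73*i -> [-6.03, -2.3, 1.43, 5.16, 8.89]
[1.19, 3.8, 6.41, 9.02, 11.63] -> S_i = 1.19 + 2.61*i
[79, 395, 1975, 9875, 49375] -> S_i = 79*5^i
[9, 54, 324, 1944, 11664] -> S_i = 9*6^i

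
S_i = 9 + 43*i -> [9, 52, 95, 138, 181]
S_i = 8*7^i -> [8, 56, 392, 2744, 19208]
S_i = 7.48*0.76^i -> [7.48, 5.68, 4.32, 3.28, 2.5]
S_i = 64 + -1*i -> [64, 63, 62, 61, 60]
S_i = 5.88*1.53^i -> [5.88, 9.0, 13.76, 21.06, 32.22]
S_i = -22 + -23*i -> [-22, -45, -68, -91, -114]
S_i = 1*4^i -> [1, 4, 16, 64, 256]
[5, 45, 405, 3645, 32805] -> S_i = 5*9^i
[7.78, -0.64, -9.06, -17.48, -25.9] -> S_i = 7.78 + -8.42*i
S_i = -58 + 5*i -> [-58, -53, -48, -43, -38]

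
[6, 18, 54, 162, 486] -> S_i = 6*3^i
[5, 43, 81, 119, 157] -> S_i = 5 + 38*i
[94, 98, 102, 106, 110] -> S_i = 94 + 4*i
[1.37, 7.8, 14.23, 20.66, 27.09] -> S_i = 1.37 + 6.43*i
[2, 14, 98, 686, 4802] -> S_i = 2*7^i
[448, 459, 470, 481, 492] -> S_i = 448 + 11*i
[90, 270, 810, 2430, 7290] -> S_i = 90*3^i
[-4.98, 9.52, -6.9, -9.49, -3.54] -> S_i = Random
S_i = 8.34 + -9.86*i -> [8.34, -1.52, -11.38, -21.24, -31.1]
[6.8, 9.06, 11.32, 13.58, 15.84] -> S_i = 6.80 + 2.26*i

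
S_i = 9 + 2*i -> [9, 11, 13, 15, 17]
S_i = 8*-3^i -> [8, -24, 72, -216, 648]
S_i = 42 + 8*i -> [42, 50, 58, 66, 74]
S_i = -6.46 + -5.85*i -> [-6.46, -12.31, -18.16, -24.01, -29.86]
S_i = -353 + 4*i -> [-353, -349, -345, -341, -337]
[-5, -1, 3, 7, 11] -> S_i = -5 + 4*i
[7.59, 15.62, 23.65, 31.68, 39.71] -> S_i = 7.59 + 8.03*i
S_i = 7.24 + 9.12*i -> [7.24, 16.36, 25.48, 34.6, 43.72]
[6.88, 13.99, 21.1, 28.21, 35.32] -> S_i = 6.88 + 7.11*i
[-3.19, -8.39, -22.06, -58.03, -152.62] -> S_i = -3.19*2.63^i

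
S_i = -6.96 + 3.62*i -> [-6.96, -3.34, 0.28, 3.9, 7.52]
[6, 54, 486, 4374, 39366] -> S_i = 6*9^i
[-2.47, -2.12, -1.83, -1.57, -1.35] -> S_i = -2.47*0.86^i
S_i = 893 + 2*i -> [893, 895, 897, 899, 901]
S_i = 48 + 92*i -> [48, 140, 232, 324, 416]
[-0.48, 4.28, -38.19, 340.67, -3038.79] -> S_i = -0.48*(-8.92)^i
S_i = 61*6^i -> [61, 366, 2196, 13176, 79056]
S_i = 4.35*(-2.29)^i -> [4.35, -9.96, 22.81, -52.24, 119.63]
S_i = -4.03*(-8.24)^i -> [-4.03, 33.21, -273.63, 2254.69, -18578.64]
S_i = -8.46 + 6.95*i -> [-8.46, -1.51, 5.44, 12.39, 19.34]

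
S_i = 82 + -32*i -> [82, 50, 18, -14, -46]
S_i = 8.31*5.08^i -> [8.31, 42.21, 214.45, 1089.41, 5534.21]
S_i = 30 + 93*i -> [30, 123, 216, 309, 402]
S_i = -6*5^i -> [-6, -30, -150, -750, -3750]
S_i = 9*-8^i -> [9, -72, 576, -4608, 36864]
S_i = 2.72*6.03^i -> [2.72, 16.4, 98.9, 596.38, 3596.15]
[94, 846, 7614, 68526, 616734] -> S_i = 94*9^i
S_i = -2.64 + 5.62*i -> [-2.64, 2.98, 8.6, 14.22, 19.84]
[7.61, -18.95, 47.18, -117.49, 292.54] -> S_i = 7.61*(-2.49)^i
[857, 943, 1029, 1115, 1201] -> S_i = 857 + 86*i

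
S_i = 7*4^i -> [7, 28, 112, 448, 1792]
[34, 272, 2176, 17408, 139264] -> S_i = 34*8^i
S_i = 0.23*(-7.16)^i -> [0.23, -1.65, 11.79, -84.42, 604.48]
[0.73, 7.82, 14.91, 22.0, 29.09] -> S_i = 0.73 + 7.09*i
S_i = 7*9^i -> [7, 63, 567, 5103, 45927]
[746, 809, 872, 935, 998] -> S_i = 746 + 63*i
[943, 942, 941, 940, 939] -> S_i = 943 + -1*i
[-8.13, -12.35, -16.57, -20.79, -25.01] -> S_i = -8.13 + -4.22*i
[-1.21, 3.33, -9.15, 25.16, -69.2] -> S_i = -1.21*(-2.75)^i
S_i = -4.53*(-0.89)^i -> [-4.53, 4.03, -3.59, 3.19, -2.84]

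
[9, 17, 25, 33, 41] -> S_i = 9 + 8*i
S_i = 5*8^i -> [5, 40, 320, 2560, 20480]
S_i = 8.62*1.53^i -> [8.62, 13.19, 20.18, 30.87, 47.24]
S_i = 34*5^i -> [34, 170, 850, 4250, 21250]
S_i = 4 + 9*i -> [4, 13, 22, 31, 40]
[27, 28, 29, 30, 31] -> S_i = 27 + 1*i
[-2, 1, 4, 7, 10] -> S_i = -2 + 3*i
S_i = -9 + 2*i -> [-9, -7, -5, -3, -1]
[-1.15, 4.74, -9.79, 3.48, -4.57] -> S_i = Random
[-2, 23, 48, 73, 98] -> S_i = -2 + 25*i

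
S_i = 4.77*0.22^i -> [4.77, 1.05, 0.23, 0.05, 0.01]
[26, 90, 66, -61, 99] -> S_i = Random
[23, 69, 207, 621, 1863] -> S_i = 23*3^i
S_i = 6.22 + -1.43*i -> [6.22, 4.79, 3.36, 1.93, 0.5]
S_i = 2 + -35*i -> [2, -33, -68, -103, -138]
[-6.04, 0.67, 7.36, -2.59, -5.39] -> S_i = Random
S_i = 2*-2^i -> [2, -4, 8, -16, 32]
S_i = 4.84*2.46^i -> [4.84, 11.91, 29.29, 72.05, 177.25]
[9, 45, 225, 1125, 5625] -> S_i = 9*5^i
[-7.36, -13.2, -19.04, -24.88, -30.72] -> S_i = -7.36 + -5.84*i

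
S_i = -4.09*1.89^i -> [-4.09, -7.73, -14.61, -27.61, -52.19]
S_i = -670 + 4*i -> [-670, -666, -662, -658, -654]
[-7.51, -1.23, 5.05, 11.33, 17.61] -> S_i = -7.51 + 6.28*i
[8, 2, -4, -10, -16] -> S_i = 8 + -6*i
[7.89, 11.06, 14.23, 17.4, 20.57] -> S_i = 7.89 + 3.17*i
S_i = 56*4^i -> [56, 224, 896, 3584, 14336]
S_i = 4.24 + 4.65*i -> [4.24, 8.89, 13.54, 18.19, 22.84]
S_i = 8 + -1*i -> [8, 7, 6, 5, 4]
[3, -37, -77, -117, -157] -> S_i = 3 + -40*i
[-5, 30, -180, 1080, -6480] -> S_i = -5*-6^i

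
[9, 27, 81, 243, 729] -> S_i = 9*3^i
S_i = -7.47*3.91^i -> [-7.47, -29.21, -114.2, -446.53, -1745.93]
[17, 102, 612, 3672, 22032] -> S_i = 17*6^i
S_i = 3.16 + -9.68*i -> [3.16, -6.52, -16.2, -25.88, -35.56]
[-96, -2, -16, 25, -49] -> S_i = Random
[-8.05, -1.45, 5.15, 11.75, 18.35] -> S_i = -8.05 + 6.60*i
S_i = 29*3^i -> [29, 87, 261, 783, 2349]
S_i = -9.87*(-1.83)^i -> [-9.87, 18.06, -33.05, 60.49, -110.69]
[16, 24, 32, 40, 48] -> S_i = 16 + 8*i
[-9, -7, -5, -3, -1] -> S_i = -9 + 2*i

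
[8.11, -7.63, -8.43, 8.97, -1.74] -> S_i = Random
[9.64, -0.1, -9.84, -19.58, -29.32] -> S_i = 9.64 + -9.74*i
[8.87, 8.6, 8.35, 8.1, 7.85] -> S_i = 8.87*0.97^i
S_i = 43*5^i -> [43, 215, 1075, 5375, 26875]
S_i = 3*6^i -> [3, 18, 108, 648, 3888]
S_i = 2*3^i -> [2, 6, 18, 54, 162]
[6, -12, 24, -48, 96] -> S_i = 6*-2^i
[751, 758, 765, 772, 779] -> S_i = 751 + 7*i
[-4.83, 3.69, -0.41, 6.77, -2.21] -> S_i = Random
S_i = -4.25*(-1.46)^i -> [-4.25, 6.2, -9.06, 13.23, -19.31]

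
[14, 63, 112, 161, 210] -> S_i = 14 + 49*i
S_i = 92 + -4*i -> [92, 88, 84, 80, 76]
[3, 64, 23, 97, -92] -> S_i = Random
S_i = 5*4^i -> [5, 20, 80, 320, 1280]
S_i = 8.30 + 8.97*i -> [8.3, 17.27, 26.24, 35.21, 44.18]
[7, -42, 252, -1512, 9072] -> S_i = 7*-6^i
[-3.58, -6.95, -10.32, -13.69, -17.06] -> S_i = -3.58 + -3.37*i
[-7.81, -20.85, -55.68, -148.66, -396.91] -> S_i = -7.81*2.67^i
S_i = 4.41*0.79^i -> [4.41, 3.48, 2.75, 2.17, 1.72]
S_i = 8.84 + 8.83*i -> [8.84, 17.67, 26.5, 35.33, 44.16]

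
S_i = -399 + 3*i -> [-399, -396, -393, -390, -387]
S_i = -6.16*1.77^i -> [-6.16, -10.9, -19.3, -34.16, -60.46]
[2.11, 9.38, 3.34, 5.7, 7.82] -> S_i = Random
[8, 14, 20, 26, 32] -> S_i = 8 + 6*i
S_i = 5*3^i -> [5, 15, 45, 135, 405]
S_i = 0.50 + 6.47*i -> [0.5, 6.97, 13.44, 19.91, 26.38]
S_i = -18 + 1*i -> [-18, -17, -16, -15, -14]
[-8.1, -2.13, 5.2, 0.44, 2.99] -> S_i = Random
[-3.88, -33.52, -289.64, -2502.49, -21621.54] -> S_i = -3.88*8.64^i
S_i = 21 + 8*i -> [21, 29, 37, 45, 53]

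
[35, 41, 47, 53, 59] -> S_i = 35 + 6*i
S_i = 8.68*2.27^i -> [8.68, 19.7, 44.73, 101.53, 230.47]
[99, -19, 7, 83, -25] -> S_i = Random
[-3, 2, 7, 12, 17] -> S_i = -3 + 5*i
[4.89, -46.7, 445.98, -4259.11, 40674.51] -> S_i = 4.89*(-9.55)^i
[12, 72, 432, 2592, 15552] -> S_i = 12*6^i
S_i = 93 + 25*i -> [93, 118, 143, 168, 193]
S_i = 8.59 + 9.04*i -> [8.59, 17.63, 26.67, 35.71, 44.75]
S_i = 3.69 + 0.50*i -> [3.69, 4.19, 4.69, 5.19, 5.69]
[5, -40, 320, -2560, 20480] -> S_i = 5*-8^i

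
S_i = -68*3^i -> [-68, -204, -612, -1836, -5508]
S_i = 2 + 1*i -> [2, 3, 4, 5, 6]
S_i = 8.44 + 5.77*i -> [8.44, 14.21, 19.98, 25.75, 31.52]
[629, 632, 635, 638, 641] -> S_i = 629 + 3*i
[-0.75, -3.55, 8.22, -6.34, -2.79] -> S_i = Random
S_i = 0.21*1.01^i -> [0.21, 0.21, 0.21, 0.22, 0.22]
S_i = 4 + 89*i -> [4, 93, 182, 271, 360]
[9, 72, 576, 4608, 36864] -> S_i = 9*8^i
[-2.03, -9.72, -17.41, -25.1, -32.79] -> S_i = -2.03 + -7.69*i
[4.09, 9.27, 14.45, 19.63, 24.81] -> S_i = 4.09 + 5.18*i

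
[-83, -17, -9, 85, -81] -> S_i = Random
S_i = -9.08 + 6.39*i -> [-9.08, -2.69, 3.7, 10.09, 16.48]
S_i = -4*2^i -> [-4, -8, -16, -32, -64]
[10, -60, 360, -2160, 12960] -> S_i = 10*-6^i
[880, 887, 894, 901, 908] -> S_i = 880 + 7*i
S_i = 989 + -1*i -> [989, 988, 987, 986, 985]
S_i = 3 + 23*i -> [3, 26, 49, 72, 95]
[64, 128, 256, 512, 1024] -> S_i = 64*2^i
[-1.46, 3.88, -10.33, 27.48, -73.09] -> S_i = -1.46*(-2.66)^i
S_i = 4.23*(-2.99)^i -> [4.23, -12.65, 37.82, -113.07, 338.08]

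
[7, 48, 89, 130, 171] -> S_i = 7 + 41*i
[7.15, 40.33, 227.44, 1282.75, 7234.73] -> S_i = 7.15*5.64^i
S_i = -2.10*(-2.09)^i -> [-2.1, 4.39, -9.17, 19.17, -40.07]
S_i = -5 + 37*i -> [-5, 32, 69, 106, 143]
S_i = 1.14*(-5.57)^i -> [1.14, -6.35, 35.37, -197.0, 1097.3]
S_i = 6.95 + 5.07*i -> [6.95, 12.02, 17.09, 22.16, 27.23]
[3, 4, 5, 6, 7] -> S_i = 3 + 1*i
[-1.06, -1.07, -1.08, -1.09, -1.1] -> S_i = -1.06*1.01^i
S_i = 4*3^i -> [4, 12, 36, 108, 324]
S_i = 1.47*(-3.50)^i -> [1.47, -5.14, 18.01, -63.03, 220.59]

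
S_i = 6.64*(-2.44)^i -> [6.64, -16.2, 39.53, -96.46, 235.36]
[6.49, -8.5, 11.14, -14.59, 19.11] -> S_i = 6.49*(-1.31)^i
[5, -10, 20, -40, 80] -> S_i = 5*-2^i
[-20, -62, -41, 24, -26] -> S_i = Random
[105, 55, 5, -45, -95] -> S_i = 105 + -50*i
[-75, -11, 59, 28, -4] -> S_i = Random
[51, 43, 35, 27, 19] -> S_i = 51 + -8*i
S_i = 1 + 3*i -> [1, 4, 7, 10, 13]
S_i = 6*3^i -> [6, 18, 54, 162, 486]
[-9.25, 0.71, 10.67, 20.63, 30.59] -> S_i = -9.25 + 9.96*i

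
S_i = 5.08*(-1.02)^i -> [5.08, -5.18, 5.29, -5.39, 5.5]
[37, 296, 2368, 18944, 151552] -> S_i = 37*8^i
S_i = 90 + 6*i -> [90, 96, 102, 108, 114]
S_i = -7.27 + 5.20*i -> [-7.27, -2.07, 3.13, 8.33, 13.53]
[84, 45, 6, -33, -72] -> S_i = 84 + -39*i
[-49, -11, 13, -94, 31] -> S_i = Random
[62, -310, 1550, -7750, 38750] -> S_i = 62*-5^i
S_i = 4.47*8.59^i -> [4.47, 38.4, 329.83, 2833.26, 24337.74]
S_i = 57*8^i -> [57, 456, 3648, 29184, 233472]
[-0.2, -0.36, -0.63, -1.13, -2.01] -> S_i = -0.20*1.78^i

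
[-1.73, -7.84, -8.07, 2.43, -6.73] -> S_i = Random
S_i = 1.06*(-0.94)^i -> [1.06, -1.0, 0.94, -0.88, 0.83]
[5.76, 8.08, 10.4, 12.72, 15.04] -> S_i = 5.76 + 2.32*i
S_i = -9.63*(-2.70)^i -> [-9.63, 26.0, -70.2, 189.55, -511.78]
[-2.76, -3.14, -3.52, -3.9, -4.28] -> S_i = -2.76 + -0.38*i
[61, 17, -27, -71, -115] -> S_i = 61 + -44*i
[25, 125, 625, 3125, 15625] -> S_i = 25*5^i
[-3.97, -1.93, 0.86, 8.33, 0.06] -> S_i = Random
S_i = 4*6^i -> [4, 24, 144, 864, 5184]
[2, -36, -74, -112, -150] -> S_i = 2 + -38*i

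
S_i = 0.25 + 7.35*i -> [0.25, 7.6, 14.95, 22.3, 29.65]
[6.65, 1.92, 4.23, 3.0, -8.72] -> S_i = Random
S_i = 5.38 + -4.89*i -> [5.38, 0.49, -4.4, -9.29, -14.18]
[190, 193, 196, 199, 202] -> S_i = 190 + 3*i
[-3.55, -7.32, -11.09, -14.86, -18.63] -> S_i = -3.55 + -3.77*i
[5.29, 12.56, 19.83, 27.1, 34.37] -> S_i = 5.29 + 7.27*i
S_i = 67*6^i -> [67, 402, 2412, 14472, 86832]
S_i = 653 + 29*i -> [653, 682, 711, 740, 769]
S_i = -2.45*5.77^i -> [-2.45, -14.14, -81.57, -470.65, -2715.62]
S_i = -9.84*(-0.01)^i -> [-9.84, 0.1, -0.0, 0.0, -0.0]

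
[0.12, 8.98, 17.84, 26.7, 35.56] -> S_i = 0.12 + 8.86*i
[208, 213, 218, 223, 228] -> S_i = 208 + 5*i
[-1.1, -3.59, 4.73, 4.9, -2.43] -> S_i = Random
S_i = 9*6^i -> [9, 54, 324, 1944, 11664]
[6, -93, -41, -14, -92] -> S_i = Random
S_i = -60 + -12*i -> [-60, -72, -84, -96, -108]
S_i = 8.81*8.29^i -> [8.81, 73.03, 605.46, 5019.26, 41609.65]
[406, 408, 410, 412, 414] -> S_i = 406 + 2*i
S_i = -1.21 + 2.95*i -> [-1.21, 1.74, 4.69, 7.64, 10.59]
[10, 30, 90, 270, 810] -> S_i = 10*3^i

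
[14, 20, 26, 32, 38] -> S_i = 14 + 6*i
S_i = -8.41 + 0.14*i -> [-8.41, -8.27, -8.13, -7.99, -7.85]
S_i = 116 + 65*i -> [116, 181, 246, 311, 376]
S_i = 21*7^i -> [21, 147, 1029, 7203, 50421]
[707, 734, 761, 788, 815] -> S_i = 707 + 27*i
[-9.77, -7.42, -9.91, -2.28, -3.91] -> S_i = Random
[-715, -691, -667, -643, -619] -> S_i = -715 + 24*i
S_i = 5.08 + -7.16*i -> [5.08, -2.08, -9.24, -16.4, -23.56]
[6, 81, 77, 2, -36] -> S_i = Random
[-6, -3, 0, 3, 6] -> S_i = -6 + 3*i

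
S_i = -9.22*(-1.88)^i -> [-9.22, 17.33, -32.59, 61.26, -115.18]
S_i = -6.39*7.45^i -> [-6.39, -47.61, -354.66, -2642.22, -19684.57]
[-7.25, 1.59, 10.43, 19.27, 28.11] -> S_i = -7.25 + 8.84*i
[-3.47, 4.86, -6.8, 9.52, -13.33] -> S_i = -3.47*(-1.40)^i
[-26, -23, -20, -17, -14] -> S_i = -26 + 3*i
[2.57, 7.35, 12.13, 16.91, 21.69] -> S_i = 2.57 + 4.78*i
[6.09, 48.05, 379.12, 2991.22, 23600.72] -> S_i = 6.09*7.89^i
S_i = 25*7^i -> [25, 175, 1225, 8575, 60025]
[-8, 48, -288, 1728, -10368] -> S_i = -8*-6^i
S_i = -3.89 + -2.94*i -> [-3.89, -6.83, -9.77, -12.71, -15.65]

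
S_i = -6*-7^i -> [-6, 42, -294, 2058, -14406]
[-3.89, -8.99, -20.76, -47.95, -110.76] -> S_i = -3.89*2.31^i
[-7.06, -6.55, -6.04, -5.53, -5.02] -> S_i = -7.06 + 0.51*i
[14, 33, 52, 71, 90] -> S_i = 14 + 19*i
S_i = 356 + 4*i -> [356, 360, 364, 368, 372]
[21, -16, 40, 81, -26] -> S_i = Random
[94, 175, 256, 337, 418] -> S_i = 94 + 81*i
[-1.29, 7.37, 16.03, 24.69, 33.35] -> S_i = -1.29 + 8.66*i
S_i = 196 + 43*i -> [196, 239, 282, 325, 368]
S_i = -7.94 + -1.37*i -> [-7.94, -9.31, -10.68, -12.05, -13.42]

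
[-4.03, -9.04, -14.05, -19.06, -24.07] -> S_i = -4.03 + -5.01*i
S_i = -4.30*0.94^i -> [-4.3, -4.04, -3.8, -3.57, -3.36]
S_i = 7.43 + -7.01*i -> [7.43, 0.42, -6.59, -13.6, -20.61]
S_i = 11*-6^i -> [11, -66, 396, -2376, 14256]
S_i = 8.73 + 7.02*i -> [8.73, 15.75, 22.77, 29.79, 36.81]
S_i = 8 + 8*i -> [8, 16, 24, 32, 40]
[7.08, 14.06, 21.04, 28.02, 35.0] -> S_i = 7.08 + 6.98*i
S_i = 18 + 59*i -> [18, 77, 136, 195, 254]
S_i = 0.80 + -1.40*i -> [0.8, -0.6, -2.0, -3.4, -4.8]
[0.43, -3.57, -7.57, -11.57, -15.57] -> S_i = 0.43 + -4.00*i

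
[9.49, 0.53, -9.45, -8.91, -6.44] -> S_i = Random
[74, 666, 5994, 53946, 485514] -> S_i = 74*9^i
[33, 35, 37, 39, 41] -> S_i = 33 + 2*i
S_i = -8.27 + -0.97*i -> [-8.27, -9.24, -10.21, -11.18, -12.15]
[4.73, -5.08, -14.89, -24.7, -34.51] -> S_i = 4.73 + -9.81*i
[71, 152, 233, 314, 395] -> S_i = 71 + 81*i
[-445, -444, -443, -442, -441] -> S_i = -445 + 1*i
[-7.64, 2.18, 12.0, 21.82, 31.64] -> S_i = -7.64 + 9.82*i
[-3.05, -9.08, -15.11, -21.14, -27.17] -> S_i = -3.05 + -6.03*i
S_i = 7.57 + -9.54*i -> [7.57, -1.97, -11.51, -21.05, -30.59]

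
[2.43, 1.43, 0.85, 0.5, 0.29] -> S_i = 2.43*0.59^i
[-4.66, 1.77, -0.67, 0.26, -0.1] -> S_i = -4.66*(-0.38)^i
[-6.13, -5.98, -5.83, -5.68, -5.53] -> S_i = -6.13 + 0.15*i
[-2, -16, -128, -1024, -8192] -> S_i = -2*8^i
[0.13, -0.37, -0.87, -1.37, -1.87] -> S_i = 0.13 + -0.50*i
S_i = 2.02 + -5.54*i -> [2.02, -3.52, -9.06, -14.6, -20.14]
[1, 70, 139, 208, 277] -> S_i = 1 + 69*i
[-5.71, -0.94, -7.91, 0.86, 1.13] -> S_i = Random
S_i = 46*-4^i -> [46, -184, 736, -2944, 11776]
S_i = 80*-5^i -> [80, -400, 2000, -10000, 50000]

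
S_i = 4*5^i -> [4, 20, 100, 500, 2500]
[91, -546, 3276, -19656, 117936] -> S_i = 91*-6^i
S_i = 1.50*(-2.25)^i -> [1.5, -3.38, 7.59, -17.09, 38.44]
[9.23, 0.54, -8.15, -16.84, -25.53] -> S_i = 9.23 + -8.69*i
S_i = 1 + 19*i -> [1, 20, 39, 58, 77]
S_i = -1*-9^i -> [-1, 9, -81, 729, -6561]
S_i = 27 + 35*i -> [27, 62, 97, 132, 167]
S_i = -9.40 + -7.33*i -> [-9.4, -16.73, -24.06, -31.39, -38.72]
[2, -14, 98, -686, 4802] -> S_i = 2*-7^i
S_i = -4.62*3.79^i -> [-4.62, -17.51, -66.36, -251.51, -953.23]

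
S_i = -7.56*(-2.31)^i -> [-7.56, 17.46, -40.34, 93.19, -215.26]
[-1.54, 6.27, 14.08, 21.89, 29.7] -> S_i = -1.54 + 7.81*i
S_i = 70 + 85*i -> [70, 155, 240, 325, 410]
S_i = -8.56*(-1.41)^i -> [-8.56, 12.07, -17.02, 24.0, -33.83]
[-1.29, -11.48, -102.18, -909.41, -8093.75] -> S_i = -1.29*8.90^i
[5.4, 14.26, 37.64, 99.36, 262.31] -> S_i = 5.40*2.64^i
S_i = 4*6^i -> [4, 24, 144, 864, 5184]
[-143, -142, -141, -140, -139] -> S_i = -143 + 1*i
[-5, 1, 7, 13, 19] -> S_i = -5 + 6*i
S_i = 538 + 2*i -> [538, 540, 542, 544, 546]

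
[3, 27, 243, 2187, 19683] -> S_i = 3*9^i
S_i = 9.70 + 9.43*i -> [9.7, 19.13, 28.56, 37.99, 47.42]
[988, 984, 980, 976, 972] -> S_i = 988 + -4*i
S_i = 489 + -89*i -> [489, 400, 311, 222, 133]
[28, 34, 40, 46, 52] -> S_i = 28 + 6*i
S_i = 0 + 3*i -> [0, 3, 6, 9, 12]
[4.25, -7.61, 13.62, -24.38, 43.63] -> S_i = 4.25*(-1.79)^i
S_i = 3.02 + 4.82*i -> [3.02, 7.84, 12.66, 17.48, 22.3]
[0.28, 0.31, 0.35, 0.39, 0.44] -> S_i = 0.28*1.12^i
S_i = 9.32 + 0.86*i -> [9.32, 10.18, 11.04, 11.9, 12.76]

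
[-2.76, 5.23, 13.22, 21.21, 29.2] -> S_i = -2.76 + 7.99*i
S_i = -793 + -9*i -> [-793, -802, -811, -820, -829]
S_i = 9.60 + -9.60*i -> [9.6, 0.0, -9.6, -19.2, -28.8]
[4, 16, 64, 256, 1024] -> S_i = 4*4^i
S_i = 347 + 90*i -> [347, 437, 527, 617, 707]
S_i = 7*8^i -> [7, 56, 448, 3584, 28672]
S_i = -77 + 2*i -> [-77, -75, -73, -71, -69]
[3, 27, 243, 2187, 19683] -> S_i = 3*9^i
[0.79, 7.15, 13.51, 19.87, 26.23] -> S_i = 0.79 + 6.36*i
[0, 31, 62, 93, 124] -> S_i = 0 + 31*i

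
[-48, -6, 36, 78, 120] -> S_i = -48 + 42*i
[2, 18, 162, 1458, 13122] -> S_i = 2*9^i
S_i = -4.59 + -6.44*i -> [-4.59, -11.03, -17.47, -23.91, -30.35]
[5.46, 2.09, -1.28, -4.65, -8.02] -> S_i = 5.46 + -3.37*i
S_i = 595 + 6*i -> [595, 601, 607, 613, 619]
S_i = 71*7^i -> [71, 497, 3479, 24353, 170471]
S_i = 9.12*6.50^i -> [9.12, 59.28, 385.32, 2504.58, 16279.77]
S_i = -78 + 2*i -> [-78, -76, -74, -72, -70]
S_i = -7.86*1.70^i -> [-7.86, -13.36, -22.72, -38.62, -65.65]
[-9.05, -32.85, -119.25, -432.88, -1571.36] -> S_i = -9.05*3.63^i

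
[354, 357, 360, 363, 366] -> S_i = 354 + 3*i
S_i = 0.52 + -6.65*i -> [0.52, -6.13, -12.78, -19.43, -26.08]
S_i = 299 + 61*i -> [299, 360, 421, 482, 543]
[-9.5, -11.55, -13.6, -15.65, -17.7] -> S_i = -9.50 + -2.05*i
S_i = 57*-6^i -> [57, -342, 2052, -12312, 73872]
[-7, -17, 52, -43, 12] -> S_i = Random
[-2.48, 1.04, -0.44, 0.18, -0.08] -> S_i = -2.48*(-0.42)^i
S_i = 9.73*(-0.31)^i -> [9.73, -3.02, 0.94, -0.29, 0.09]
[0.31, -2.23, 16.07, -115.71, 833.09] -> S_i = 0.31*(-7.20)^i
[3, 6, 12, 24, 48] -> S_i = 3*2^i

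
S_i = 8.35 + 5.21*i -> [8.35, 13.56, 18.77, 23.98, 29.19]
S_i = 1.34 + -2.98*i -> [1.34, -1.64, -4.62, -7.6, -10.58]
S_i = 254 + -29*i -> [254, 225, 196, 167, 138]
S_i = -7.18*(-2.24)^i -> [-7.18, 16.08, -36.03, 80.7, -180.77]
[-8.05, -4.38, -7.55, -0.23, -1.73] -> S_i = Random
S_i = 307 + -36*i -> [307, 271, 235, 199, 163]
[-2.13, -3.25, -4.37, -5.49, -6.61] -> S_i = -2.13 + -1.12*i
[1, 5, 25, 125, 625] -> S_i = 1*5^i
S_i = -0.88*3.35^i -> [-0.88, -2.95, -9.88, -33.08, -110.83]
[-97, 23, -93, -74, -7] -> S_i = Random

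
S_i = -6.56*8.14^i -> [-6.56, -53.4, -434.66, -3538.16, -28800.59]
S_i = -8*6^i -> [-8, -48, -288, -1728, -10368]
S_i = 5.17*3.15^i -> [5.17, 16.29, 51.3, 161.59, 509.02]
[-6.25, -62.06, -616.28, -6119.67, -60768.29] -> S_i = -6.25*9.93^i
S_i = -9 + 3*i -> [-9, -6, -3, 0, 3]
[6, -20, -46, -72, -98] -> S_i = 6 + -26*i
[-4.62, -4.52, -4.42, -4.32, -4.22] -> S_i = -4.62 + 0.10*i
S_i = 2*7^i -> [2, 14, 98, 686, 4802]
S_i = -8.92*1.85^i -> [-8.92, -16.5, -30.53, -56.48, -104.48]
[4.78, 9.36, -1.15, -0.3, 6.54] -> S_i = Random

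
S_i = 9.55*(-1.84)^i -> [9.55, -17.57, 32.33, -59.49, 109.46]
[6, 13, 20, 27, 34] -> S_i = 6 + 7*i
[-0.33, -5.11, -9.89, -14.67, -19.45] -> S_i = -0.33 + -4.78*i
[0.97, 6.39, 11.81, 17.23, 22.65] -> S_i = 0.97 + 5.42*i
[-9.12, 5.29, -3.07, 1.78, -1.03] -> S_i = -9.12*(-0.58)^i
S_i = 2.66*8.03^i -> [2.66, 21.36, 171.52, 1377.3, 11059.71]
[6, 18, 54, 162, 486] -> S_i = 6*3^i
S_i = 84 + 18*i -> [84, 102, 120, 138, 156]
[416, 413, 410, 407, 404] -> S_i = 416 + -3*i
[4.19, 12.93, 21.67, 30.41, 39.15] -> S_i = 4.19 + 8.74*i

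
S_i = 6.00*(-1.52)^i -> [6.0, -9.12, 13.86, -21.07, 32.03]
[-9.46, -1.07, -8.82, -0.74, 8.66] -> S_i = Random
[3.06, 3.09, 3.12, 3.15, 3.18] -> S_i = 3.06 + 0.03*i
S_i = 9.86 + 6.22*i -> [9.86, 16.08, 22.3, 28.52, 34.74]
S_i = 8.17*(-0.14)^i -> [8.17, -1.14, 0.16, -0.02, 0.0]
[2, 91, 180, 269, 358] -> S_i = 2 + 89*i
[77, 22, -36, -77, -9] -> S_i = Random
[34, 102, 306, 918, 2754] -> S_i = 34*3^i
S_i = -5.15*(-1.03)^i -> [-5.15, 5.3, -5.46, 5.63, -5.8]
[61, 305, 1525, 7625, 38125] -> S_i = 61*5^i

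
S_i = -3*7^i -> [-3, -21, -147, -1029, -7203]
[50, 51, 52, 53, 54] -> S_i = 50 + 1*i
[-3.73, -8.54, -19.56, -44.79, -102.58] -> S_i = -3.73*2.29^i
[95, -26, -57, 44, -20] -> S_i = Random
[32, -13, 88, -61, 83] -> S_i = Random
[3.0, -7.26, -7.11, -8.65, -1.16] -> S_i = Random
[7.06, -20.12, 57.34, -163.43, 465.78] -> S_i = 7.06*(-2.85)^i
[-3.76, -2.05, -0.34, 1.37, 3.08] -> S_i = -3.76 + 1.71*i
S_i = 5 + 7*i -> [5, 12, 19, 26, 33]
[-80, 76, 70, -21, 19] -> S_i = Random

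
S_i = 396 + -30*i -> [396, 366, 336, 306, 276]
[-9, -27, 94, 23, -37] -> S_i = Random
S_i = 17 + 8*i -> [17, 25, 33, 41, 49]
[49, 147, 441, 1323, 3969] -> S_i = 49*3^i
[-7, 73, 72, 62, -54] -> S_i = Random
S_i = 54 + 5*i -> [54, 59, 64, 69, 74]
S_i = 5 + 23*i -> [5, 28, 51, 74, 97]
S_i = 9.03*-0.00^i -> [9.03, -0.0, 0.0, -0.0, 0.0]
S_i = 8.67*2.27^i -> [8.67, 19.68, 44.68, 101.41, 230.21]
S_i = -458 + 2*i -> [-458, -456, -454, -452, -450]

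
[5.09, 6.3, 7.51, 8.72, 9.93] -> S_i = 5.09 + 1.21*i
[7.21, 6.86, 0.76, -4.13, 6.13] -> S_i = Random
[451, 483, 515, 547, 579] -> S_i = 451 + 32*i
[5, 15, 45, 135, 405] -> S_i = 5*3^i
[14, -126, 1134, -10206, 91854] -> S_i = 14*-9^i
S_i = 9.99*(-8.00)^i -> [9.99, -79.92, 639.36, -5114.88, 40919.04]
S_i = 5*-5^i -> [5, -25, 125, -625, 3125]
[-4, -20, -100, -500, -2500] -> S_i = -4*5^i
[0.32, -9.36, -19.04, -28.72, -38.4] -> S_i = 0.32 + -9.68*i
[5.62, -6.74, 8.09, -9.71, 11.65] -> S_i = 5.62*(-1.20)^i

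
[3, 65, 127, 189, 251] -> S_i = 3 + 62*i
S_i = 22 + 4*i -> [22, 26, 30, 34, 38]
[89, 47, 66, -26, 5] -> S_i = Random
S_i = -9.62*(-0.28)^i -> [-9.62, 2.69, -0.75, 0.21, -0.06]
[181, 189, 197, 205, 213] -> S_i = 181 + 8*i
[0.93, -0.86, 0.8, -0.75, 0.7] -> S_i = 0.93*(-0.93)^i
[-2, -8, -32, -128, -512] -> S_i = -2*4^i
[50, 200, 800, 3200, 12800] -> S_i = 50*4^i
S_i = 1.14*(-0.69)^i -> [1.14, -0.79, 0.54, -0.37, 0.26]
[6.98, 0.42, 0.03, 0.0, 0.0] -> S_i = 6.98*0.06^i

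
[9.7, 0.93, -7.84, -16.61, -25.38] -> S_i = 9.70 + -8.77*i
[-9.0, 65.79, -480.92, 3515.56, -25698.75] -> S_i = -9.00*(-7.31)^i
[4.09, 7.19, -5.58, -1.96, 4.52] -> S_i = Random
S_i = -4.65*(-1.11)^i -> [-4.65, 5.16, -5.73, 6.36, -7.06]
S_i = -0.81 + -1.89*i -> [-0.81, -2.7, -4.59, -6.48, -8.37]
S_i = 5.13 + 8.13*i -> [5.13, 13.26, 21.39, 29.52, 37.65]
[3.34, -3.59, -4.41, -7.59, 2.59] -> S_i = Random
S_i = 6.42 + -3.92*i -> [6.42, 2.5, -1.42, -5.34, -9.26]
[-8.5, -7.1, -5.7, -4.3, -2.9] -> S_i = -8.50 + 1.40*i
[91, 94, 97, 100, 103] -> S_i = 91 + 3*i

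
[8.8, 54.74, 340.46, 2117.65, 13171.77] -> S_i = 8.80*6.22^i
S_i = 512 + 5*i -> [512, 517, 522, 527, 532]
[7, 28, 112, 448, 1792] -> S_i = 7*4^i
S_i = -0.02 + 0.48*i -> [-0.02, 0.46, 0.94, 1.42, 1.9]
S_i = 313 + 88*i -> [313, 401, 489, 577, 665]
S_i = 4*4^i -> [4, 16, 64, 256, 1024]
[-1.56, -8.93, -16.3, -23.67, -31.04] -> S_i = -1.56 + -7.37*i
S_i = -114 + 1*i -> [-114, -113, -112, -111, -110]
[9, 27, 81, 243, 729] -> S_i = 9*3^i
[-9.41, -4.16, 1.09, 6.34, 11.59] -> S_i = -9.41 + 5.25*i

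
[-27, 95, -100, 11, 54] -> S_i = Random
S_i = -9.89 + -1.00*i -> [-9.89, -10.89, -11.89, -12.89, -13.89]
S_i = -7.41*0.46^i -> [-7.41, -3.41, -1.57, -0.72, -0.33]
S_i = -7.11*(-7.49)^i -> [-7.11, 53.25, -398.87, 2987.55, -22376.74]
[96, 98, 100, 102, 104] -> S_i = 96 + 2*i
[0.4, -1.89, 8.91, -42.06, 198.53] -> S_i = 0.40*(-4.72)^i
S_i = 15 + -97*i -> [15, -82, -179, -276, -373]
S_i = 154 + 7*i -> [154, 161, 168, 175, 182]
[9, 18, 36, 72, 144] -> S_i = 9*2^i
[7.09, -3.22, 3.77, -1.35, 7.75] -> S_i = Random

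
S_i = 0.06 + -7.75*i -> [0.06, -7.69, -15.44, -23.19, -30.94]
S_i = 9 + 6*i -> [9, 15, 21, 27, 33]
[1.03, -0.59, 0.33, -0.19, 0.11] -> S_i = 1.03*(-0.57)^i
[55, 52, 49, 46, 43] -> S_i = 55 + -3*i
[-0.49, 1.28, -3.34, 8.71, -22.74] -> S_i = -0.49*(-2.61)^i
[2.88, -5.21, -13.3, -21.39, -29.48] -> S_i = 2.88 + -8.09*i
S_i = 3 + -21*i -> [3, -18, -39, -60, -81]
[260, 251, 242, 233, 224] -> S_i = 260 + -9*i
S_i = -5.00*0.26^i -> [-5.0, -1.3, -0.34, -0.09, -0.02]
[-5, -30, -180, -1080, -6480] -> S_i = -5*6^i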